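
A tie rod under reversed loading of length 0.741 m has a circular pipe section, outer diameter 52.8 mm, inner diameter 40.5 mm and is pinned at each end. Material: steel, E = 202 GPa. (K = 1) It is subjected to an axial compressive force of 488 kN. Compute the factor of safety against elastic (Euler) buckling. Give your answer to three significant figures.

n ≈ 1.86

d_o = 52.8 mm, d_i = 40.5 mm
I = π(d_o⁴ − d_i⁴)/64 = π(52.8⁴ − 40.50⁴)/64 = 2.494×10^5 mm⁴
I = 2.494×10^5 mm⁴ = 2.494×10^-7 m⁴
Effective length L_e = K·L = 1 × 0.741 = 0.7410 m
P_cr = π²EI / L_e² = π² × 202×10⁹ × 2.494×10^-7 / 0.7410² = 9.057×10^5 N
Factor of safety n = P_cr / P = 905.71 / 488 = 1.86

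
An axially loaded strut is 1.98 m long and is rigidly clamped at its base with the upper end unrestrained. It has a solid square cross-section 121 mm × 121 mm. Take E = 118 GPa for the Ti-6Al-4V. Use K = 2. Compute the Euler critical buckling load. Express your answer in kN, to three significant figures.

I = a⁴/12 = 121⁴/12 = 1.786×10^7 mm⁴
I = 1.786×10^7 mm⁴ = 1.786×10^-5 m⁴
Effective length L_e = K·L = 2 × 1.98 = 3.960 m
P_cr = π²EI / L_e² = π² × 118×10⁹ × 1.786×10^-5 / 3.960² = 1.327×10^6 N

P_cr ≈ 1330 kN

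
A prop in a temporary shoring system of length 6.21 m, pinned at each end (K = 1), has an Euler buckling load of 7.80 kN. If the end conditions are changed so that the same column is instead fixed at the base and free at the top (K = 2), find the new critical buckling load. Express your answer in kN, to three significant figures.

P_cr ∝ 1/K², so P_cr,new = P_cr,old × (K_old/K_new)² = 7.80 × (1/2)²
= 7.80 × 0.2500 = 1.95 kN

P_cr ≈ 1.95 kN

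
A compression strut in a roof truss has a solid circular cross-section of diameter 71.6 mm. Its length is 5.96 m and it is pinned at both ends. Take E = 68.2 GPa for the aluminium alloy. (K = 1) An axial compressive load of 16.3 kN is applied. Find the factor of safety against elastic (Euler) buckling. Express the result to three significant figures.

I = πd⁴/64 = π×71.6⁴/64 = 1.290×10^6 mm⁴
I = 1.290×10^6 mm⁴ = 1.290×10^-6 m⁴
Effective length L_e = K·L = 1 × 5.96 = 5.960 m
P_cr = π²EI / L_e² = π² × 68.2×10⁹ × 1.290×10^-6 / 5.960² = 2.445×10^4 N
Factor of safety n = P_cr / P = 24.446 / 16.3 = 1.50

n ≈ 1.50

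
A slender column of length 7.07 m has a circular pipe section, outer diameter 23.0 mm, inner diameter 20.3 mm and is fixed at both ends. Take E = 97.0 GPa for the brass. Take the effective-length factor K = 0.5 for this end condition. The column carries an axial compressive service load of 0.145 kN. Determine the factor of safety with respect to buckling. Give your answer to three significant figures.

n ≈ 2.85

d_o = 23.0 mm, d_i = 20.3 mm
I = π(d_o⁴ − d_i⁴)/64 = π(23.0⁴ − 20.30⁴)/64 = 5.401×10^3 mm⁴
I = 5.401×10^3 mm⁴ = 5.401×10^-9 m⁴
Effective length L_e = K·L = 0.5 × 7.07 = 3.535 m
P_cr = π²EI / L_e² = π² × 97.0×10⁹ × 5.401×10^-9 / 3.535² = 413.8 N
Factor of safety n = P_cr / P = 0.41376 / 0.145 = 2.85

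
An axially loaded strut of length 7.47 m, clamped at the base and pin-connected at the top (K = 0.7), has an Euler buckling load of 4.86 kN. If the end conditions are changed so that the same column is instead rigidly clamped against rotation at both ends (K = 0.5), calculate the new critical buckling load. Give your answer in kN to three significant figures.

P_cr ∝ 1/K², so P_cr,new = P_cr,old × (K_old/K_new)² = 4.86 × (0.7/0.5)²
= 4.86 × 1.960 = 9.53 kN

P_cr ≈ 9.53 kN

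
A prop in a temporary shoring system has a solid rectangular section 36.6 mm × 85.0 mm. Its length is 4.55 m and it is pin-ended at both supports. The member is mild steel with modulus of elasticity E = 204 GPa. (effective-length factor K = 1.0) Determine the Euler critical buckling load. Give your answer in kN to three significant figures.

P_cr ≈ 33.8 kN

Buckling occurs about the weak axis: I_min = h·b³/12 with b = 36.6 mm (the shorter side).
I_min = 85.0×36.6³/12 = 3.473×10^5 mm⁴
I = 3.473×10^5 mm⁴ = 3.473×10^-7 m⁴
Effective length L_e = K·L = 1 × 4.55 = 4.550 m
P_cr = π²EI / L_e² = π² × 204×10⁹ × 3.473×10^-7 / 4.550² = 3.377×10^4 N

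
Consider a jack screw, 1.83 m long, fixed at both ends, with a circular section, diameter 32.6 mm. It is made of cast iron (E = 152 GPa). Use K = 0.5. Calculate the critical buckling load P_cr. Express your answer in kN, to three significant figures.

P_cr ≈ 99.3 kN

I = πd⁴/64 = π×32.6⁴/64 = 5.544×10^4 mm⁴
I = 5.544×10^4 mm⁴ = 5.544×10^-8 m⁴
Effective length L_e = K·L = 0.5 × 1.83 = 0.9150 m
P_cr = π²EI / L_e² = π² × 152×10⁹ × 5.544×10^-8 / 0.9150² = 9.934×10^4 N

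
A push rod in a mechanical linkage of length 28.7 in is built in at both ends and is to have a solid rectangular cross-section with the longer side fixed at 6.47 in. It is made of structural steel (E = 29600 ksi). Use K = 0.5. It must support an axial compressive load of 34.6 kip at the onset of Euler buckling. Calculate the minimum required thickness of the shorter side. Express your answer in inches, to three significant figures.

b ≈ 0.356 in

L_e = K·L = 0.5 × 28.7 = 14.35 in
Required I = P_cr·L_e²/(π²E) = 3.460×10^4 × 14.35² / (π² × 2.96×10^7) = 2.439×10^-2 in⁴
Rectangle, weak axis: I_min = h·b³/12 with h = 6.47 in fixed  ⇒  b = (12I/h)^(1/3) = 0.356 in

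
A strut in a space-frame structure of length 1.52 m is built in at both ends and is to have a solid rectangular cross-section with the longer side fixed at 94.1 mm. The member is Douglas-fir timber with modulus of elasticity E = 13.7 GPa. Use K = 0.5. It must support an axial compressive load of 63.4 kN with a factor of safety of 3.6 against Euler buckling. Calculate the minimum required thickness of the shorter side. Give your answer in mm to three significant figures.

b ≈ 49.9 mm

Required P_cr = n·P = 3.6 × 63.4 = 228.2 kN
L_e = K·L = 0.5 × 1.52 = 0.7600 m
Required I = P_cr·L_e²/(π²E) = 2.282×10^5 × 0.7600² / (π² × 1.37×10^10) = 9.750×10^-7 m⁴
I_req = 9.750×10^5 mm⁴
Rectangle, weak axis: I_min = h·b³/12 with h = 94.1 mm fixed  ⇒  b = (12I/h)^(1/3) = 49.9 mm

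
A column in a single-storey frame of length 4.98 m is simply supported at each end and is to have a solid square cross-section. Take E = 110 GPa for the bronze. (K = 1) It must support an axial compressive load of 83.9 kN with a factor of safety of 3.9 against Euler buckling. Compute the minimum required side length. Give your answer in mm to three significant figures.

Required P_cr = n·P = 3.9 × 83.9 = 327.2 kN
L_e = K·L = 1 × 4.98 = 4.980 m
Required I = P_cr·L_e²/(π²E) = 3.272×10^5 × 4.980² / (π² × 1.10×10^11) = 7.475×10^-6 m⁴
I_req = 7.475×10^6 mm⁴
Solid square: I = a⁴/12  ⇒  a = (12I)^(1/4) = (12×7.475×10^6)^(1/4) = 97.3 mm

a ≈ 97.3 mm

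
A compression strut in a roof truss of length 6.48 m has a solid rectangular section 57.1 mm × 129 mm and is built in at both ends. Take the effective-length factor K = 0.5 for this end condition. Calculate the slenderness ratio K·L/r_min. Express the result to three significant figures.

For a rectangle r_min = b/√12 = 57.1/√12 = 16.48 mm
L_e = K·L = 0.5 × 6.48 m = 3.240 m = 3240.0 mm
λ = L_e / r_min = 3240.0 / 16.48 = 197

λ ≈ 197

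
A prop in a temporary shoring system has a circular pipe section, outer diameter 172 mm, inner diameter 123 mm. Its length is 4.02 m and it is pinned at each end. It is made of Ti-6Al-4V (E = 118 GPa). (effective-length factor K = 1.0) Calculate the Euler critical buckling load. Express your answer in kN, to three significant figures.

P_cr ≈ 2290 kN

d_o = 172 mm, d_i = 123 mm
I = π(d_o⁴ − d_i⁴)/64 = π(172⁴ − 123.0⁴)/64 = 3.173×10^7 mm⁴
I = 3.173×10^7 mm⁴ = 3.173×10^-5 m⁴
Effective length L_e = K·L = 1 × 4.02 = 4.020 m
P_cr = π²EI / L_e² = π² × 118×10⁹ × 3.173×10^-5 / 4.020² = 2.286×10^6 N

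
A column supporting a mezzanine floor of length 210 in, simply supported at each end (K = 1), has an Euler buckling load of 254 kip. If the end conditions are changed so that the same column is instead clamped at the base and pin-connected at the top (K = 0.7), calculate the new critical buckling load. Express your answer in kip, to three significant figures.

P_cr ≈ 518 kip

P_cr ∝ 1/K², so P_cr,new = P_cr,old × (K_old/K_new)² = 254 × (1/0.7)²
= 254 × 2.041 = 518 kip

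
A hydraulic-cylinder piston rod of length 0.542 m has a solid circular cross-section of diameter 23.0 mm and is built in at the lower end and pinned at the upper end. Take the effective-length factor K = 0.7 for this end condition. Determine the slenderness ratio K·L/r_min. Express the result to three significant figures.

λ ≈ 66.0

For a solid circle r = d/4 = 23.0/4 = 5.750 mm
L_e = K·L = 0.7 × 0.542 m = 0.3794 m = 379.40 mm
λ = L_e / r_min = 379.40 / 5.750 = 66.0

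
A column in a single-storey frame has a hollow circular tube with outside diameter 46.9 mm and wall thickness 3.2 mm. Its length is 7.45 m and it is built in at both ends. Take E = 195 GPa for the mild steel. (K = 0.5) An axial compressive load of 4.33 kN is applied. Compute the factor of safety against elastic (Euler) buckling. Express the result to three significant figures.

Inner diameter d_i = 46.9 − 2×3.2 = 40.50 mm
I = π(d_o⁴ − d_i⁴)/64 = π(46.9⁴ − 40.50⁴)/64 = 1.054×10^5 mm⁴
I = 1.054×10^5 mm⁴ = 1.054×10^-7 m⁴
Effective length L_e = K·L = 0.5 × 7.45 = 3.725 m
P_cr = π²EI / L_e² = π² × 195×10⁹ × 1.054×10^-7 / 3.725² = 1.462×10^4 N
Factor of safety n = P_cr / P = 14.624 / 4.33 = 3.38

n ≈ 3.38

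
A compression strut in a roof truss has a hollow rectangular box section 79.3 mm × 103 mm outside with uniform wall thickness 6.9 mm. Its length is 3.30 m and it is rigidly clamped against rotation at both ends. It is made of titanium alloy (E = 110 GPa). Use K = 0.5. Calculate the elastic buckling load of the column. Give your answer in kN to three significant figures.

Inner dimensions: h_i = 103 − 2×6.9 = 89.20 mm, b_i = 79.3 − 2×6.9 = 65.50 mm
Weak-axis I_min = (h_o·b_o³ − h_i·b_i³)/12 with b_o = 79.3, b_i = 65.50 mm (shorter outer/inner sides).
I_min = (103×79.3³ − 89.20×65.50³)/12 = 2.191×10^6 mm⁴
I = 2.191×10^6 mm⁴ = 2.191×10^-6 m⁴
Effective length L_e = K·L = 0.5 × 3.30 = 1.650 m
P_cr = π²EI / L_e² = π² × 110×10⁹ × 2.191×10^-6 / 1.650² = 8.739×10^5 N

P_cr ≈ 874 kN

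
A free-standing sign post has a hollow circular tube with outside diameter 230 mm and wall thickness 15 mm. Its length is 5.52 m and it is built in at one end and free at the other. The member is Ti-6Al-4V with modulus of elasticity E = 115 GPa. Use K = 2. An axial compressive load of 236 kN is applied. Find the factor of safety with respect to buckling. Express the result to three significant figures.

Inner diameter d_i = 230 − 2×15 = 200.0 mm
I = π(d_o⁴ − d_i⁴)/64 = π(230⁴ − 200.0⁴)/64 = 5.883×10^7 mm⁴
I = 5.883×10^7 mm⁴ = 5.883×10^-5 m⁴
Effective length L_e = K·L = 2 × 5.52 = 11.04 m
P_cr = π²EI / L_e² = π² × 115×10⁹ × 5.883×10^-5 / 11.04² = 5.478×10^5 N
Factor of safety n = P_cr / P = 547.82 / 236 = 2.32

n ≈ 2.32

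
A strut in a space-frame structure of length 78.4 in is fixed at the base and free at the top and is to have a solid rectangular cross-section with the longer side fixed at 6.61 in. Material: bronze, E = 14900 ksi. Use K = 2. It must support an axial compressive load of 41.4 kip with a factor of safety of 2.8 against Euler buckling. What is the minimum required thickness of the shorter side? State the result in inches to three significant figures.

Required P_cr = n·P = 2.8 × 41.4 = 115.9 kip
L_e = K·L = 2 × 78.4 = 156.8 in
Required I = P_cr·L_e²/(π²E) = 1.159×10^5 × 156.8² / (π² × 1.49×10^7) = 19.38 in⁴
Rectangle, weak axis: I_min = h·b³/12 with h = 6.61 in fixed  ⇒  b = (12I/h)^(1/3) = 3.28 in

b ≈ 3.28 in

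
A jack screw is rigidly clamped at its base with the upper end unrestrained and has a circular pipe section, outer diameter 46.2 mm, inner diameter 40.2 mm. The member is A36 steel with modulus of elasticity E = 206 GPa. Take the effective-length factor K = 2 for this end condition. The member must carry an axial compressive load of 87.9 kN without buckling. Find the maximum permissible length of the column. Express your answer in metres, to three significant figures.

L_max ≈ 0.743 m

d_o = 46.2 mm, d_i = 40.2 mm
I = π(d_o⁴ − d_i⁴)/64 = π(46.2⁴ − 40.20⁴)/64 = 9.544×10^4 mm⁴
I = 9.544×10^-8 m⁴
At the buckling limit P_cr = P = 8.790×10^4 N
From P_cr = π²EI/(K·L)²:  L = (1/K)·√(π²EI/P_cr) = (1/2)·√(π²×2.06×10^11×9.544×10^-8/8.790×10^4)
L = 0.743 m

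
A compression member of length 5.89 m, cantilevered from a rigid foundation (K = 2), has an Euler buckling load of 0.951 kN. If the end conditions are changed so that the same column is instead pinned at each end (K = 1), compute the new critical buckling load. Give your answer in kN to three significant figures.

P_cr ≈ 3.80 kN

P_cr ∝ 1/K², so P_cr,new = P_cr,old × (K_old/K_new)² = 0.951 × (2/1)²
= 0.951 × 4.000 = 3.80 kN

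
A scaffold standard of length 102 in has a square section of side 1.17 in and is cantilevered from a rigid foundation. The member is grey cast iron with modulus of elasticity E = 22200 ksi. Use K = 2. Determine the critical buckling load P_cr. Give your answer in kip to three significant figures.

P_cr ≈ 0.822 kip

I = a⁴/12 = 1.17⁴/12 = 0.1562 in⁴
Effective length L_e = K·L = 2 × 102 = 204.0 in
P_cr = π²EI / L_e² = π² × 22200×10³ × 0.1562 / 204.0² = 822.2 lb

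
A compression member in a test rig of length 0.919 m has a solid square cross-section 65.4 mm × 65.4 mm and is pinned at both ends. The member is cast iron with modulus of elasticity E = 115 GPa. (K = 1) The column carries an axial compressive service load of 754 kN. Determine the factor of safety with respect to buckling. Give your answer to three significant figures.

n ≈ 2.72

I = a⁴/12 = 65.4⁴/12 = 1.525×10^6 mm⁴
I = 1.525×10^6 mm⁴ = 1.525×10^-6 m⁴
Effective length L_e = K·L = 1 × 0.919 = 0.9190 m
P_cr = π²EI / L_e² = π² × 115×10⁹ × 1.525×10^-6 / 0.9190² = 2.049×10^6 N
Factor of safety n = P_cr / P = 2048.8 / 754 = 2.72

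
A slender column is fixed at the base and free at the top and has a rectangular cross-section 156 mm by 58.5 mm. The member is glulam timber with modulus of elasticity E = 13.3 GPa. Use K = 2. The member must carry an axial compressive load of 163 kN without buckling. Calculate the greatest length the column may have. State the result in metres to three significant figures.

L_max ≈ 0.724 m

Buckling occurs about the weak axis: I_min = h·b³/12 with b = 58.5 mm (the shorter side).
I_min = 156×58.5³/12 = 2.603×10^6 mm⁴
I = 2.603×10^-6 m⁴
At the buckling limit P_cr = P = 1.630×10^5 N
From P_cr = π²EI/(K·L)²:  L = (1/K)·√(π²EI/P_cr) = (1/2)·√(π²×1.33×10^10×2.603×10^-6/1.630×10^5)
L = 0.724 m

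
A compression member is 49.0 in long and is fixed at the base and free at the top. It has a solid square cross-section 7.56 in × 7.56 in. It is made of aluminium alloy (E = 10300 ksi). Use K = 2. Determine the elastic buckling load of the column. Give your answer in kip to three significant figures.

P_cr ≈ 2880 kip

I = a⁴/12 = 7.56⁴/12 = 272.2 in⁴
Effective length L_e = K·L = 2 × 49.0 = 98.00 in
P_cr = π²EI / L_e² = π² × 10300×10³ × 272.2 / 98.00² = 2.881×10^6 lb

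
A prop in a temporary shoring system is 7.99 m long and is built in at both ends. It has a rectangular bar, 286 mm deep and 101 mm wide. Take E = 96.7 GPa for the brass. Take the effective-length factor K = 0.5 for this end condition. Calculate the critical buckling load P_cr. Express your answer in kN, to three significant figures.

P_cr ≈ 1470 kN

Buckling occurs about the weak axis: I_min = h·b³/12 with b = 101 mm (the shorter side).
I_min = 286×101³/12 = 2.456×10^7 mm⁴
I = 2.456×10^7 mm⁴ = 2.456×10^-5 m⁴
Effective length L_e = K·L = 0.5 × 7.99 = 3.995 m
P_cr = π²EI / L_e² = π² × 96.7×10⁹ × 2.456×10^-5 / 3.995² = 1.468×10^6 N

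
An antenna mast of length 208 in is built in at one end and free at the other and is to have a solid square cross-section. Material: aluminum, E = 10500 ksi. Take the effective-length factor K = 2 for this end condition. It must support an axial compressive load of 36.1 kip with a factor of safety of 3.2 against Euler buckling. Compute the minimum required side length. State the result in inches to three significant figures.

a ≈ 6.94 in

Required P_cr = n·P = 3.2 × 36.1 = 115.5 kip
L_e = K·L = 2 × 208 = 416.0 in
Required I = P_cr·L_e²/(π²E) = 1.155×10^5 × 416.0² / (π² × 1.05×10^7) = 192.9 in⁴
Solid square: I = a⁴/12  ⇒  a = (12I)^(1/4) = (12×192.9)^(1/4) = 6.94 in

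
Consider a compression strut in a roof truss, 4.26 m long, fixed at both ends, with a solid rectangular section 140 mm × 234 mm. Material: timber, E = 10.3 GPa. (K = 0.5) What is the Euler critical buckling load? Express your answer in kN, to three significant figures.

P_cr ≈ 1200 kN

Buckling occurs about the weak axis: I_min = h·b³/12 with b = 140 mm (the shorter side).
I_min = 234×140³/12 = 5.351×10^7 mm⁴
I = 5.351×10^7 mm⁴ = 5.351×10^-5 m⁴
Effective length L_e = K·L = 0.5 × 4.26 = 2.130 m
P_cr = π²EI / L_e² = π² × 10.3×10⁹ × 5.351×10^-5 / 2.130² = 1.199×10^6 N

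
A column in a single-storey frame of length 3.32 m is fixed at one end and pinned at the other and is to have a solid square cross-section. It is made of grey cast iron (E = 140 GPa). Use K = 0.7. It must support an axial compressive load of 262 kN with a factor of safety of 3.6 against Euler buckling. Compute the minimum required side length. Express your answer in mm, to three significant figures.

Required P_cr = n·P = 3.6 × 262 = 943.2 kN
L_e = K·L = 0.7 × 3.32 = 2.324 m
Required I = P_cr·L_e²/(π²E) = 9.432×10^5 × 2.324² / (π² × 1.40×10^11) = 3.687×10^-6 m⁴
I_req = 3.687×10^6 mm⁴
Solid square: I = a⁴/12  ⇒  a = (12I)^(1/4) = (12×3.687×10^6)^(1/4) = 81.6 mm

a ≈ 81.6 mm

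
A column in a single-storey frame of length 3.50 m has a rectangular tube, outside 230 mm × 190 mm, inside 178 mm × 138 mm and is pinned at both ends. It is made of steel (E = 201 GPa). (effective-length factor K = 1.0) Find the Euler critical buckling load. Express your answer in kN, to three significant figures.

P_cr ≈ 15000 kN

Weak-axis I_min = (h_o·b_o³ − h_i·b_i³)/12 with b_o = 190, b_i = 138.0 mm (shorter outer/inner sides).
I_min = (230×190³ − 178.0×138.0³)/12 = 9.248×10^7 mm⁴
I = 9.248×10^7 mm⁴ = 9.248×10^-5 m⁴
Effective length L_e = K·L = 1 × 3.50 = 3.500 m
P_cr = π²EI / L_e² = π² × 201×10⁹ × 9.248×10^-5 / 3.500² = 1.498×10^7 N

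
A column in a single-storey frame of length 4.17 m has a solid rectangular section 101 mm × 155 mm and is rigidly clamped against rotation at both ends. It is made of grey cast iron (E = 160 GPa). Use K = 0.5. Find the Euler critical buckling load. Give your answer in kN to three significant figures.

Buckling occurs about the weak axis: I_min = h·b³/12 with b = 101 mm (the shorter side).
I_min = 155×101³/12 = 1.331×10^7 mm⁴
I = 1.331×10^7 mm⁴ = 1.331×10^-5 m⁴
Effective length L_e = K·L = 0.5 × 4.17 = 2.085 m
P_cr = π²EI / L_e² = π² × 160×10⁹ × 1.331×10^-5 / 2.085² = 4.834×10^6 N

P_cr ≈ 4830 kN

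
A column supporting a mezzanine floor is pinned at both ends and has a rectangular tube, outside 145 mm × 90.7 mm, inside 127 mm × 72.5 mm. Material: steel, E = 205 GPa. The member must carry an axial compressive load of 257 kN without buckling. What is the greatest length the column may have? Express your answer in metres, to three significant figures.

Weak-axis I_min = (h_o·b_o³ − h_i·b_i³)/12 with b_o = 90.7, b_i = 72.50 mm (shorter outer/inner sides).
I_min = (145×90.7³ − 127.0×72.50³)/12 = 4.983×10^6 mm⁴
I = 4.983×10^-6 m⁴
At the buckling limit P_cr = P = 2.570×10^5 N
From P_cr = π²EI/(K·L)²:  L = (1/K)·√(π²EI/P_cr) = (1/1)·√(π²×2.05×10^11×4.983×10^-6/2.570×10^5)
L = 6.26 m

L_max ≈ 6.26 m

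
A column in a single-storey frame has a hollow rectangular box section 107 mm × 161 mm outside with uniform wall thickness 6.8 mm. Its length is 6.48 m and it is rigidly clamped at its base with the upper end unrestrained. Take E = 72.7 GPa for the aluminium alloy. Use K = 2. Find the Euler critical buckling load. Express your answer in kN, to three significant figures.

P_cr ≈ 27.5 kN

Inner dimensions: h_i = 161 − 2×6.8 = 147.4 mm, b_i = 107 − 2×6.8 = 93.40 mm
Weak-axis I_min = (h_o·b_o³ − h_i·b_i³)/12 with b_o = 107, b_i = 93.40 mm (shorter outer/inner sides).
I_min = (161×107³ − 147.4×93.40³)/12 = 6.428×10^6 mm⁴
I = 6.428×10^6 mm⁴ = 6.428×10^-6 m⁴
Effective length L_e = K·L = 2 × 6.48 = 12.96 m
P_cr = π²EI / L_e² = π² × 72.7×10⁹ × 6.428×10^-6 / 12.96² = 2.746×10^4 N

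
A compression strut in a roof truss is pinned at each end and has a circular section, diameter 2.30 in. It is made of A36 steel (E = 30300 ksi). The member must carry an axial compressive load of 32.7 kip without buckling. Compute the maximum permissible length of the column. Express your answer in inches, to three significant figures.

L_max ≈ 112 in

I = πd⁴/64 = π×2.30⁴/64 = 1.374 in⁴
At the buckling limit P_cr = P = 3.270×10^4 lb
From P_cr = π²EI/(K·L)²:  L = (1/K)·√(π²EI/P_cr) = (1/1)·√(π²×3.03×10^7×1.374/3.270×10^4)
L = 112 in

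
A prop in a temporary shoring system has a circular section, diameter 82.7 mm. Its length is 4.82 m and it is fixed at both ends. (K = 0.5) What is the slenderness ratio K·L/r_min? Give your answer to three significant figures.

For a solid circle r = d/4 = 82.7/4 = 20.68 mm
L_e = K·L = 0.5 × 4.82 m = 2.410 m = 2410.0 mm
λ = L_e / r_min = 2410.0 / 20.68 = 117

λ ≈ 117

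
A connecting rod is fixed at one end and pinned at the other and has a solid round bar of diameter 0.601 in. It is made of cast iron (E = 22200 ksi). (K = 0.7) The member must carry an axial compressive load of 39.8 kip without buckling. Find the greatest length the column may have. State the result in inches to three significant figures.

I = πd⁴/64 = π×0.601⁴/64 = 6.404×10^-3 in⁴
At the buckling limit P_cr = P = 3.980×10^4 lb
From P_cr = π²EI/(K·L)²:  L = (1/K)·√(π²EI/P_cr) = (1/0.7)·√(π²×2.22×10^7×6.404×10^-3/3.980×10^4)
L = 8.48 in

L_max ≈ 8.48 in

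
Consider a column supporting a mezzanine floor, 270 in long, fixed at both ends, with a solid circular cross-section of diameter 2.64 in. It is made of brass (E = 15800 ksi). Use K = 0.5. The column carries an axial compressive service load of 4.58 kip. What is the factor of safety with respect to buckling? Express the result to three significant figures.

n ≈ 4.45

I = πd⁴/64 = π×2.64⁴/64 = 2.384 in⁴
Effective length L_e = K·L = 0.5 × 270 = 135.0 in
P_cr = π²EI / L_e² = π² × 15800×10³ × 2.384 / 135.0² = 2.040×10^4 lb
Factor of safety n = P_cr / P = 20.402 / 4.58 = 4.45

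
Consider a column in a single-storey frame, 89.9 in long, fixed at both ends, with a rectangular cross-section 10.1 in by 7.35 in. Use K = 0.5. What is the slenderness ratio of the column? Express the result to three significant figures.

λ ≈ 21.2

For a rectangle r_min = b/√12 = 7.35/√12 = 2.122 in
L_e = K·L = 0.5 × 89.9 = 44.95 in
λ = L_e / r_min = 44.950 / 2.122 = 21.2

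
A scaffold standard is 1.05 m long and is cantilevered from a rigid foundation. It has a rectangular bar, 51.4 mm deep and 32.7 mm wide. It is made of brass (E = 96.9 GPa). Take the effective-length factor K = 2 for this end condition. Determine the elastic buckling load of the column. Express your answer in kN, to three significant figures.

Buckling occurs about the weak axis: I_min = h·b³/12 with b = 32.7 mm (the shorter side).
I_min = 51.4×32.7³/12 = 1.498×10^5 mm⁴
I = 1.498×10^5 mm⁴ = 1.498×10^-7 m⁴
Effective length L_e = K·L = 2 × 1.05 = 2.100 m
P_cr = π²EI / L_e² = π² × 96.9×10⁹ × 1.498×10^-7 / 2.100² = 3.248×10^4 N

P_cr ≈ 32.5 kN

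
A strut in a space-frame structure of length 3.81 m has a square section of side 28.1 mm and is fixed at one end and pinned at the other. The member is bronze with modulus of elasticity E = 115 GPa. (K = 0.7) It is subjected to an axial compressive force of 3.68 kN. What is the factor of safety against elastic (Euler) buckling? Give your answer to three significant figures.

n ≈ 2.25

I = a⁴/12 = 28.1⁴/12 = 5.196×10^4 mm⁴
I = 5.196×10^4 mm⁴ = 5.196×10^-8 m⁴
Effective length L_e = K·L = 0.7 × 3.81 = 2.667 m
P_cr = π²EI / L_e² = π² × 115×10⁹ × 5.196×10^-8 / 2.667² = 8.291×10^3 N
Factor of safety n = P_cr / P = 8.2908 / 3.68 = 2.25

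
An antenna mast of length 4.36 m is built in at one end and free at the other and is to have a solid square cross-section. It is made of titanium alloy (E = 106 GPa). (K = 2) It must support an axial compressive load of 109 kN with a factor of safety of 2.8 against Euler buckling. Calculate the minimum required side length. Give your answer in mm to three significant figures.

a ≈ 128 mm

Required P_cr = n·P = 2.8 × 109 = 305.2 kN
L_e = K·L = 2 × 4.36 = 8.720 m
Required I = P_cr·L_e²/(π²E) = 3.052×10^5 × 8.720² / (π² × 1.06×10^11) = 2.218×10^-5 m⁴
I_req = 2.218×10^7 mm⁴
Solid square: I = a⁴/12  ⇒  a = (12I)^(1/4) = (12×2.218×10^7)^(1/4) = 128 mm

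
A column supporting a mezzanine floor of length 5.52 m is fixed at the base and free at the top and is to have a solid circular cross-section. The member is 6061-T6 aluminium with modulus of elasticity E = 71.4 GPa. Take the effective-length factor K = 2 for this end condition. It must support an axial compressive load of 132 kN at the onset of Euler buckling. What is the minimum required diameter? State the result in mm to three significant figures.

d ≈ 147 mm

L_e = K·L = 2 × 5.52 = 11.04 m
Required I = P_cr·L_e²/(π²E) = 1.320×10^5 × 11.04² / (π² × 7.14×10^10) = 2.283×10^-5 m⁴
I_req = 2.283×10^7 mm⁴
Solid circle: I = πd⁴/64  ⇒  d = (64I/π)^(1/4) = (64×2.283×10^7/π)^(1/4) = 147 mm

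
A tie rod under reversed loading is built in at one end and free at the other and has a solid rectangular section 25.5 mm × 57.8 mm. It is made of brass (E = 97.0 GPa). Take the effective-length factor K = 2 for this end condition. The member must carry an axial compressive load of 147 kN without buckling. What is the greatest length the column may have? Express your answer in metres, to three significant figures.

L_max ≈ 0.361 m

Buckling occurs about the weak axis: I_min = h·b³/12 with b = 25.5 mm (the shorter side).
I_min = 57.8×25.5³/12 = 7.987×10^4 mm⁴
I = 7.987×10^-8 m⁴
At the buckling limit P_cr = P = 1.470×10^5 N
From P_cr = π²EI/(K·L)²:  L = (1/K)·√(π²EI/P_cr) = (1/2)·√(π²×9.70×10^10×7.987×10^-8/1.470×10^5)
L = 0.361 m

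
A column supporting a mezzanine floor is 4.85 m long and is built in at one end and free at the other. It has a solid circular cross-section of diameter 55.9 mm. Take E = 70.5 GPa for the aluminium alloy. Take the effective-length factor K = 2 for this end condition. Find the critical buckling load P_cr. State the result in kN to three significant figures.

P_cr ≈ 3.54 kN

I = πd⁴/64 = π×55.9⁴/64 = 4.793×10^5 mm⁴
I = 4.793×10^5 mm⁴ = 4.793×10^-7 m⁴
Effective length L_e = K·L = 2 × 4.85 = 9.700 m
P_cr = π²EI / L_e² = π² × 70.5×10⁹ × 4.793×10^-7 / 9.700² = 3.545×10^3 N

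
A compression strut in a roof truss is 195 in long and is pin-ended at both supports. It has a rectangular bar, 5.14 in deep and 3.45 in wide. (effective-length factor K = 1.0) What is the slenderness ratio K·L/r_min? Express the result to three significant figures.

λ ≈ 196

For a rectangle r_min = b/√12 = 3.45/√12 = 0.9959 in
L_e = K·L = 1 × 195 = 195.0 in
λ = L_e / r_min = 195.00 / 0.9959 = 196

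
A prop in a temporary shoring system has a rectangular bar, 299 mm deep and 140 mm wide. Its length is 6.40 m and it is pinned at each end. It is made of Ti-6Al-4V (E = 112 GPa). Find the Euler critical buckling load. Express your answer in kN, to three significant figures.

Buckling occurs about the weak axis: I_min = h·b³/12 with b = 140 mm (the shorter side).
I_min = 299×140³/12 = 6.837×10^7 mm⁴
I = 6.837×10^7 mm⁴ = 6.837×10^-5 m⁴
Effective length L_e = K·L = 1 × 6.40 = 6.400 m
P_cr = π²EI / L_e² = π² × 112×10⁹ × 6.837×10^-5 / 6.400² = 1.845×10^6 N

P_cr ≈ 1850 kN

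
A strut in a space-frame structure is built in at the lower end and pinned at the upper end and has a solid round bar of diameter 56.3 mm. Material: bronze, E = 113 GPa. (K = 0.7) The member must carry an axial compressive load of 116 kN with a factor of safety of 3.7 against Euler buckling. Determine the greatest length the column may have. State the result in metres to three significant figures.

L_max ≈ 1.62 m

I = πd⁴/64 = π×56.3⁴/64 = 4.932×10^5 mm⁴
I = 4.932×10^-7 m⁴
Required critical load P_cr = n·P = 3.7 × 116 = 429.2 kN = 4.292×10^5 N
From P_cr = π²EI/(K·L)²:  L = (1/K)·√(π²EI/P_cr) = (1/0.7)·√(π²×1.13×10^11×4.932×10^-7/4.292×10^5)
L = 1.62 m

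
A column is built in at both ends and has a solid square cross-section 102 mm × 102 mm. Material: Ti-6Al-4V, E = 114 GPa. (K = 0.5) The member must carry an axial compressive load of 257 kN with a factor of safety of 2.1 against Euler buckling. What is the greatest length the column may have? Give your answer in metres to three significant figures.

L_max ≈ 8.67 m

I = a⁴/12 = 102⁴/12 = 9.020×10^6 mm⁴
I = 9.020×10^-6 m⁴
Required critical load P_cr = n·P = 2.1 × 257 = 539.7 kN = 5.397×10^5 N
From P_cr = π²EI/(K·L)²:  L = (1/K)·√(π²EI/P_cr) = (1/0.5)·√(π²×1.14×10^11×9.020×10^-6/5.397×10^5)
L = 8.67 m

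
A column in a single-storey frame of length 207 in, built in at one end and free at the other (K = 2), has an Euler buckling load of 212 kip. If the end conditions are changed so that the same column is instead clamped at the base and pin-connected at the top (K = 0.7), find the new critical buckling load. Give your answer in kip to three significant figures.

P_cr ∝ 1/K², so P_cr,new = P_cr,old × (K_old/K_new)² = 212 × (2/0.7)²
= 212 × 8.163 = 1730 kip

P_cr ≈ 1730 kip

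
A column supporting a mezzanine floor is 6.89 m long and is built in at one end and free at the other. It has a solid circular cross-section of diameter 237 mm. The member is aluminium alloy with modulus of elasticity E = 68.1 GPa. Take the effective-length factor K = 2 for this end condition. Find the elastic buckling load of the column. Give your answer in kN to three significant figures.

P_cr ≈ 548 kN

I = πd⁴/64 = π×237⁴/64 = 1.549×10^8 mm⁴
I = 1.549×10^8 mm⁴ = 1.549×10^-4 m⁴
Effective length L_e = K·L = 2 × 6.89 = 13.78 m
P_cr = π²EI / L_e² = π² × 68.1×10⁹ × 1.549×10^-4 / 13.78² = 5.482×10^5 N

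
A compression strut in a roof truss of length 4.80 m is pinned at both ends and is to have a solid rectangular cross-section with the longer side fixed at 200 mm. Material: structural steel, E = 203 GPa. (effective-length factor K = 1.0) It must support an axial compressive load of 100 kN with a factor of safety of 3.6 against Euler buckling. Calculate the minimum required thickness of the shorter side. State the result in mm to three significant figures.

Required P_cr = n·P = 3.6 × 100 = 360.0 kN
L_e = K·L = 1 × 4.80 = 4.800 m
Required I = P_cr·L_e²/(π²E) = 3.600×10^5 × 4.800² / (π² × 2.03×10^11) = 4.140×10^-6 m⁴
I_req = 4.140×10^6 mm⁴
Rectangle, weak axis: I_min = h·b³/12 with h = 200 mm fixed  ⇒  b = (12I/h)^(1/3) = 62.9 mm

b ≈ 62.9 mm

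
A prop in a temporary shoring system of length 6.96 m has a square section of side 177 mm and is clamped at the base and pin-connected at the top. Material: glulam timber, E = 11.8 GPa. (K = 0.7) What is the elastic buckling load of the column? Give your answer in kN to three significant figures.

I = a⁴/12 = 177⁴/12 = 8.179×10^7 mm⁴
I = 8.179×10^7 mm⁴ = 8.179×10^-5 m⁴
Effective length L_e = K·L = 0.7 × 6.96 = 4.872 m
P_cr = π²EI / L_e² = π² × 11.8×10⁹ × 8.179×10^-5 / 4.872² = 4.013×10^5 N

P_cr ≈ 401 kN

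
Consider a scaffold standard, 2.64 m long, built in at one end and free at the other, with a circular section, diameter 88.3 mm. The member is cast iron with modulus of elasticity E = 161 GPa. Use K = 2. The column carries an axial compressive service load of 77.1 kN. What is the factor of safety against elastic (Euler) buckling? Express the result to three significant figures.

I = πd⁴/64 = π×88.3⁴/64 = 2.984×10^6 mm⁴
I = 2.984×10^6 mm⁴ = 2.984×10^-6 m⁴
Effective length L_e = K·L = 2 × 2.64 = 5.280 m
P_cr = π²EI / L_e² = π² × 161×10⁹ × 2.984×10^-6 / 5.280² = 1.701×10^5 N
Factor of safety n = P_cr / P = 170.09 / 77.1 = 2.21

n ≈ 2.21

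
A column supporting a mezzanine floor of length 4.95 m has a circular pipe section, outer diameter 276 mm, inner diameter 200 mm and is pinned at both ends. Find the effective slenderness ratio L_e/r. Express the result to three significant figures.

d_o = 276 mm, d_i = 200 mm
I = π(d_o⁴ − d_i⁴)/64 = π(276⁴ − 200.0⁴)/64 = 2.063×10^8 mm⁴
A = 2.841×10^4 mm²;  r_min = √(I/A) = √(2.063×10^8/2.841×10^4) = 85.21 mm
L_e = K·L = 1 × 4.95 m = 4.950 m = 4950.0 mm
λ = L_e / r_min = 4950.0 / 85.21 = 58.1

λ ≈ 58.1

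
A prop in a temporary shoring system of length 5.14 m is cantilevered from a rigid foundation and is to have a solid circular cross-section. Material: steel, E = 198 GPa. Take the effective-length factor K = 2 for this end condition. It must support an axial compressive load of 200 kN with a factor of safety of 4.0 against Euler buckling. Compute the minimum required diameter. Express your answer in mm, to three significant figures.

d ≈ 172 mm

Required P_cr = n·P = 4.0 × 200 = 800.0 kN
L_e = K·L = 2 × 5.14 = 10.28 m
Required I = P_cr·L_e²/(π²E) = 8.000×10^5 × 10.28² / (π² × 1.98×10^11) = 4.326×10^-5 m⁴
I_req = 4.326×10^7 mm⁴
Solid circle: I = πd⁴/64  ⇒  d = (64I/π)^(1/4) = (64×4.326×10^7/π)^(1/4) = 172 mm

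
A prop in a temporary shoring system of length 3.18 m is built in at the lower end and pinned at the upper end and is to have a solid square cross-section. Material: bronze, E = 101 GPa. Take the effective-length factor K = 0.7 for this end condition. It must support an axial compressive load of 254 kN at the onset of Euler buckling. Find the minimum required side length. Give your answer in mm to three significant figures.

L_e = K·L = 0.7 × 3.18 = 2.226 m
Required I = P_cr·L_e²/(π²E) = 2.540×10^5 × 2.226² / (π² × 1.01×10^11) = 1.263×10^-6 m⁴
I_req = 1.263×10^6 mm⁴
Solid square: I = a⁴/12  ⇒  a = (12I)^(1/4) = (12×1.263×10^6)^(1/4) = 62.4 mm

a ≈ 62.4 mm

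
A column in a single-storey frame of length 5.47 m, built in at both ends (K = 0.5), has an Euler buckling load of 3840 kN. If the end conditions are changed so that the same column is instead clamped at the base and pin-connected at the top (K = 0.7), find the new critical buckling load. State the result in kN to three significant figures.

P_cr ≈ 1960 kN

P_cr ∝ 1/K², so P_cr,new = P_cr,old × (K_old/K_new)² = 3840 × (0.5/0.7)²
= 3840 × 0.5102 = 1960 kN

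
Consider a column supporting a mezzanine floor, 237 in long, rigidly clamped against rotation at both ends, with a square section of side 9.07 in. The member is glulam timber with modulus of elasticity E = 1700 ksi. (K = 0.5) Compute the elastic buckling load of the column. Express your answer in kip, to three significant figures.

P_cr ≈ 674 kip

I = a⁴/12 = 9.07⁴/12 = 564.0 in⁴
Effective length L_e = K·L = 0.5 × 237 = 118.5 in
P_cr = π²EI / L_e² = π² × 1700×10³ × 564.0 / 118.5² = 6.738×10^5 lb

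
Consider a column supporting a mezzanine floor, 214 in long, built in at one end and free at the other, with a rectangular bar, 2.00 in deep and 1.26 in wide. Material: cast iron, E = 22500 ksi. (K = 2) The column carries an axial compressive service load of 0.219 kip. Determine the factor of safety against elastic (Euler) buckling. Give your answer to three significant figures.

Buckling occurs about the weak axis: I_min = h·b³/12 with b = 1.26 in (the shorter side).
I_min = 2.00×1.26³/12 = 0.3334 in⁴
Effective length L_e = K·L = 2 × 214 = 428.0 in
P_cr = π²EI / L_e² = π² × 22500×10³ × 0.3334 / 428.0² = 404.2 lb
Factor of safety n = P_cr / P = 0.40416 / 0.219 = 1.85

n ≈ 1.85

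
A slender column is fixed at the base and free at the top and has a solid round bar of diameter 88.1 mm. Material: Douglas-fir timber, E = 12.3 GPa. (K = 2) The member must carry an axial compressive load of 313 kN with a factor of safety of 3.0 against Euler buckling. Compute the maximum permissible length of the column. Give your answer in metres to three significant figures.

L_max ≈ 0.309 m

I = πd⁴/64 = π×88.1⁴/64 = 2.957×10^6 mm⁴
I = 2.957×10^-6 m⁴
Required critical load P_cr = n·P = 3.0 × 313 = 939.0 kN = 9.390×10^5 N
From P_cr = π²EI/(K·L)²:  L = (1/K)·√(π²EI/P_cr) = (1/2)·√(π²×1.23×10^10×2.957×10^-6/9.390×10^5)
L = 0.309 m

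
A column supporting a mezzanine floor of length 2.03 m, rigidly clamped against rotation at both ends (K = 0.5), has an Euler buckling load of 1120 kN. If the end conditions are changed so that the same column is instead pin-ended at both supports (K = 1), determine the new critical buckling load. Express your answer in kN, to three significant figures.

P_cr ≈ 280 kN

P_cr ∝ 1/K², so P_cr,new = P_cr,old × (K_old/K_new)² = 1120 × (0.5/1)²
= 1120 × 0.2500 = 280 kN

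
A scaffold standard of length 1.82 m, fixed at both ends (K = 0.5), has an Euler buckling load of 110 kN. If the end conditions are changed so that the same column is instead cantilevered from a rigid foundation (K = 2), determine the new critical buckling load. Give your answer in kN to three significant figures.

P_cr ≈ 6.88 kN

P_cr ∝ 1/K², so P_cr,new = P_cr,old × (K_old/K_new)² = 110 × (0.5/2)²
= 110 × 0.06250 = 6.88 kN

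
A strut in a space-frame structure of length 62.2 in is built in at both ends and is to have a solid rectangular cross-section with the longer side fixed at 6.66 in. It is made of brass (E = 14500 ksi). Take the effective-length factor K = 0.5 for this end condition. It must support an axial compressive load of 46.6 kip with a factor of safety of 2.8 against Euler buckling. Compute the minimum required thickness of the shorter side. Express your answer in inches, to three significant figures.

Required P_cr = n·P = 2.8 × 46.6 = 130.5 kip
L_e = K·L = 0.5 × 62.2 = 31.10 in
Required I = P_cr·L_e²/(π²E) = 1.305×10^5 × 31.10² / (π² × 1.45×10^7) = 0.8819 in⁴
Rectangle, weak axis: I_min = h·b³/12 with h = 6.66 in fixed  ⇒  b = (12I/h)^(1/3) = 1.17 in

b ≈ 1.17 in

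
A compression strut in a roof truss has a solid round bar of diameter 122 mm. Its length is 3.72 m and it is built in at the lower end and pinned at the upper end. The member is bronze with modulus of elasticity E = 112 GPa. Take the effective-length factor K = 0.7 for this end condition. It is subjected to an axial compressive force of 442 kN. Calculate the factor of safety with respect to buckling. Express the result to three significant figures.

I = πd⁴/64 = π×122⁴/64 = 1.087×10^7 mm⁴
I = 1.087×10^7 mm⁴ = 1.087×10^-5 m⁴
Effective length L_e = K·L = 0.7 × 3.72 = 2.604 m
P_cr = π²EI / L_e² = π² × 112×10⁹ × 1.087×10^-5 / 2.604² = 1.773×10^6 N
Factor of safety n = P_cr / P = 1772.7 / 442 = 4.01

n ≈ 4.01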